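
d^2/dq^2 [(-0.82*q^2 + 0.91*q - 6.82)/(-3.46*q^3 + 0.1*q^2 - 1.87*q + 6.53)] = (19.633424*q^6 - 65.364936*q^5 + 949.81152*q^4 + 233.685548*q^3 + 15.232728*q^2 + 920.451636*q + 86.49767)/(41.421736*q^9 - 3.59148*q^8 + 67.264476*q^7 - 238.406764*q^6 + 49.910202*q^5 - 254.747406*q^4 + 456.478405*q^3 - 81.296541*q^2 + 239.215449*q - 278.445077)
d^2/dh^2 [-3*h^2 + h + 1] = -6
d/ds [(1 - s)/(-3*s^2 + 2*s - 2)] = 3*s*(2 - s)/(9*s^4 - 12*s^3 + 16*s^2 - 8*s + 4)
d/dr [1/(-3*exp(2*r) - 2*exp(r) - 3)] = (6*exp(r) + 2)*exp(r)/(3*exp(2*r) + 2*exp(r) + 3)^2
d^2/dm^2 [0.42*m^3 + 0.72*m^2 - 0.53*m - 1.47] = 2.52*m + 1.44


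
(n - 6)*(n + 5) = n^2 - n - 30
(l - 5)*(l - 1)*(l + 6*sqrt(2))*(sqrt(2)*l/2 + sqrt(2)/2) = sqrt(2)*l^4/2 - 5*sqrt(2)*l^3/2 + 6*l^3 - 30*l^2 - sqrt(2)*l^2/2 - 6*l + 5*sqrt(2)*l/2 + 30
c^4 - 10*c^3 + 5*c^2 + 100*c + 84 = (c - 7)*(c - 6)*(c + 1)*(c + 2)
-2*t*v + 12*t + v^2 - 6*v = (-2*t + v)*(v - 6)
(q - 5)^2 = q^2 - 10*q + 25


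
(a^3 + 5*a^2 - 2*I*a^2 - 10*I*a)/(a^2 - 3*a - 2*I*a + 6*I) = a*(a + 5)/(a - 3)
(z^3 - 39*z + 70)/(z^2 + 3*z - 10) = (z^2 + 2*z - 35)/(z + 5)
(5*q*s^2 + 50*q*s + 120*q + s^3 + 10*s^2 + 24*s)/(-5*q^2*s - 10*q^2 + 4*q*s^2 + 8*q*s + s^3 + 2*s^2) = (-s^2 - 10*s - 24)/(q*s + 2*q - s^2 - 2*s)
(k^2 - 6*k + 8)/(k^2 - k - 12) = (k - 2)/(k + 3)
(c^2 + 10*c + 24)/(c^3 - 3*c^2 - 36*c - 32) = (c + 6)/(c^2 - 7*c - 8)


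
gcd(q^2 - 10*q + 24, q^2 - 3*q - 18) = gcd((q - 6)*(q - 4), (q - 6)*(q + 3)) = q - 6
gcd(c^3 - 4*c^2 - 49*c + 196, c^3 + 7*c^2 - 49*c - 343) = c^2 - 49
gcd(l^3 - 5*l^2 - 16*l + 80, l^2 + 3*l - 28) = l - 4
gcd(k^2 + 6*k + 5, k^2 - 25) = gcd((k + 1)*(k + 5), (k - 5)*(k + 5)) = k + 5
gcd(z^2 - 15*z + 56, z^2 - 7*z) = z - 7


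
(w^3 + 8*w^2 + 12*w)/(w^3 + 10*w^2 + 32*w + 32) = w*(w + 6)/(w^2 + 8*w + 16)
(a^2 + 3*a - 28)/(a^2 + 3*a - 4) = (a^2 + 3*a - 28)/(a^2 + 3*a - 4)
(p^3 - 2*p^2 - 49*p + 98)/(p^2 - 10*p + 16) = (p^2 - 49)/(p - 8)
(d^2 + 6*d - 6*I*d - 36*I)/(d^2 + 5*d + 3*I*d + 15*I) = (d^2 + 6*d*(1 - I) - 36*I)/(d^2 + d*(5 + 3*I) + 15*I)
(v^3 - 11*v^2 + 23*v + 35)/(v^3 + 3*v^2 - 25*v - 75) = (v^2 - 6*v - 7)/(v^2 + 8*v + 15)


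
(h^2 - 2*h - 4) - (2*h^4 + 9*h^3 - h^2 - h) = -2*h^4 - 9*h^3 + 2*h^2 - h - 4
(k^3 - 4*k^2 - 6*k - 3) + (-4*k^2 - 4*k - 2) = k^3 - 8*k^2 - 10*k - 5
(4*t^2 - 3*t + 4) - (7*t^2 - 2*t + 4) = -3*t^2 - t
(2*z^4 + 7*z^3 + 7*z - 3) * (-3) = -6*z^4 - 21*z^3 - 21*z + 9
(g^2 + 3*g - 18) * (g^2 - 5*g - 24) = g^4 - 2*g^3 - 57*g^2 + 18*g + 432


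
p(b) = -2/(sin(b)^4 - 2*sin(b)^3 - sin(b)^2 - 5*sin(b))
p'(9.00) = 2.18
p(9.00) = 0.85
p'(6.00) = -5.12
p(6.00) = -1.46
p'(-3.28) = 20.92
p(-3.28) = 2.80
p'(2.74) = 2.45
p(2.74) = 0.91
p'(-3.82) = 0.79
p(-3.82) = 0.52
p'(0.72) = -0.69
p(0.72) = 0.49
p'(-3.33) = 11.29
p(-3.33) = 2.03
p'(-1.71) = 0.08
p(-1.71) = -0.29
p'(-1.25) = -0.19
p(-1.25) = -0.31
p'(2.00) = 0.19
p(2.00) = 0.32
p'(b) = -2*(-4*sin(b)^3*cos(b) + 6*sin(b)^2*cos(b) + 2*sin(b)*cos(b) + 5*cos(b))/(sin(b)^4 - 2*sin(b)^3 - sin(b)^2 - 5*sin(b))^2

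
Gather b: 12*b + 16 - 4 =12*b + 12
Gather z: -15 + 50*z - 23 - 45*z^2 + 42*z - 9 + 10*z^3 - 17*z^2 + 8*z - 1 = 10*z^3 - 62*z^2 + 100*z - 48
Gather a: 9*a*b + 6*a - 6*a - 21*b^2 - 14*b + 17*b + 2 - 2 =9*a*b - 21*b^2 + 3*b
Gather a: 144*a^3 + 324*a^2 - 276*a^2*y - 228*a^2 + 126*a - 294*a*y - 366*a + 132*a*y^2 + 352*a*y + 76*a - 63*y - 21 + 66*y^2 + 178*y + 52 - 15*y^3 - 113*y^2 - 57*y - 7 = 144*a^3 + a^2*(96 - 276*y) + a*(132*y^2 + 58*y - 164) - 15*y^3 - 47*y^2 + 58*y + 24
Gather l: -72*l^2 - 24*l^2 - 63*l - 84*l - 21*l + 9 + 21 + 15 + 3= -96*l^2 - 168*l + 48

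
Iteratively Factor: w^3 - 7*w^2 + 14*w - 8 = (w - 4)*(w^2 - 3*w + 2) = (w - 4)*(w - 2)*(w - 1)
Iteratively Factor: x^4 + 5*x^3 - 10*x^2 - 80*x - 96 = (x - 4)*(x^3 + 9*x^2 + 26*x + 24) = (x - 4)*(x + 3)*(x^2 + 6*x + 8) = (x - 4)*(x + 3)*(x + 4)*(x + 2)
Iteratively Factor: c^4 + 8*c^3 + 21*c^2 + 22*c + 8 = (c + 1)*(c^3 + 7*c^2 + 14*c + 8) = (c + 1)*(c + 4)*(c^2 + 3*c + 2) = (c + 1)^2*(c + 4)*(c + 2)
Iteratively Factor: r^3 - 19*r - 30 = (r + 3)*(r^2 - 3*r - 10) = (r + 2)*(r + 3)*(r - 5)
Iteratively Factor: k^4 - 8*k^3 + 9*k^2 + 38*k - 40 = (k - 4)*(k^3 - 4*k^2 - 7*k + 10) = (k - 4)*(k + 2)*(k^2 - 6*k + 5) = (k - 4)*(k - 1)*(k + 2)*(k - 5)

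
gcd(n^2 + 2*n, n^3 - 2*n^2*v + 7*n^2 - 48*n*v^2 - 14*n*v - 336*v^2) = 1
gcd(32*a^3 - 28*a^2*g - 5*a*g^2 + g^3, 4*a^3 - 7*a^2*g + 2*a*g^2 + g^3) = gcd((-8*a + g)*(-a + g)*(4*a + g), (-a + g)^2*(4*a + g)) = 4*a^2 - 3*a*g - g^2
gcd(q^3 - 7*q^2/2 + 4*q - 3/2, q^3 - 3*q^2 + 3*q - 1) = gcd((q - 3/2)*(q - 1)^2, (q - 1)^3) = q^2 - 2*q + 1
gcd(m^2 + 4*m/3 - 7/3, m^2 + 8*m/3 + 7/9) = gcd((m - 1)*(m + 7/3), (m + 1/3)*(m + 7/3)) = m + 7/3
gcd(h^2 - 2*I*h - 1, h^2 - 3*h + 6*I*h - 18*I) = 1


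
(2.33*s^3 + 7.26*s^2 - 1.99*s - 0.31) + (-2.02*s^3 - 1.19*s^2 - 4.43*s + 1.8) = 0.31*s^3 + 6.07*s^2 - 6.42*s + 1.49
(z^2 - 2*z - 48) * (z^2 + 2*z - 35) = z^4 - 87*z^2 - 26*z + 1680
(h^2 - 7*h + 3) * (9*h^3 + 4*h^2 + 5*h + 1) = 9*h^5 - 59*h^4 + 4*h^3 - 22*h^2 + 8*h + 3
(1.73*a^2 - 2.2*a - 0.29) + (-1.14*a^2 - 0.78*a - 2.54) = 0.59*a^2 - 2.98*a - 2.83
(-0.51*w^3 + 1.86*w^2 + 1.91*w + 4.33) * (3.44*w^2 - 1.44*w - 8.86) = -1.7544*w^5 + 7.1328*w^4 + 8.4106*w^3 - 4.3348*w^2 - 23.1578*w - 38.3638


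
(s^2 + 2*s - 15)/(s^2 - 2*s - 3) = (s + 5)/(s + 1)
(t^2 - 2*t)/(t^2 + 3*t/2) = 2*(t - 2)/(2*t + 3)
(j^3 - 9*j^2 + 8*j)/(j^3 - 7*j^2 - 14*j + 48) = j*(j - 1)/(j^2 + j - 6)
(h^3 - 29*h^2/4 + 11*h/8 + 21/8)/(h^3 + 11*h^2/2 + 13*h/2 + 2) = (4*h^2 - 31*h + 21)/(4*(h^2 + 5*h + 4))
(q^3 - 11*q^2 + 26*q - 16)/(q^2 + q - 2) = (q^2 - 10*q + 16)/(q + 2)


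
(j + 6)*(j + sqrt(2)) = j^2 + sqrt(2)*j + 6*j + 6*sqrt(2)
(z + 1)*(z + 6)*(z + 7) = z^3 + 14*z^2 + 55*z + 42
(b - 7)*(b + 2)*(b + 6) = b^3 + b^2 - 44*b - 84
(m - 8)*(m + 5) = m^2 - 3*m - 40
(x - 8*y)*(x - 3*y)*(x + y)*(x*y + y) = x^4*y - 10*x^3*y^2 + x^3*y + 13*x^2*y^3 - 10*x^2*y^2 + 24*x*y^4 + 13*x*y^3 + 24*y^4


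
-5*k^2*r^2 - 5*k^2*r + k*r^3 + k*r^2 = r*(-5*k + r)*(k*r + k)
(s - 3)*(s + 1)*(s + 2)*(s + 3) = s^4 + 3*s^3 - 7*s^2 - 27*s - 18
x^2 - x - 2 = (x - 2)*(x + 1)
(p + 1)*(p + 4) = p^2 + 5*p + 4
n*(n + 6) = n^2 + 6*n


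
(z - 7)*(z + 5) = z^2 - 2*z - 35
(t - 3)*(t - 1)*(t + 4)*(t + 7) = t^4 + 7*t^3 - 13*t^2 - 79*t + 84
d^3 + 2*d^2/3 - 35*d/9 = d*(d - 5/3)*(d + 7/3)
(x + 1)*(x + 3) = x^2 + 4*x + 3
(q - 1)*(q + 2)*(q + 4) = q^3 + 5*q^2 + 2*q - 8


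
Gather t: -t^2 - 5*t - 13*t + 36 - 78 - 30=-t^2 - 18*t - 72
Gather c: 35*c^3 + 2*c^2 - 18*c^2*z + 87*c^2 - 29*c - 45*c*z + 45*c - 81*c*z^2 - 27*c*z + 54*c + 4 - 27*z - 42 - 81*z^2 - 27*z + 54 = 35*c^3 + c^2*(89 - 18*z) + c*(-81*z^2 - 72*z + 70) - 81*z^2 - 54*z + 16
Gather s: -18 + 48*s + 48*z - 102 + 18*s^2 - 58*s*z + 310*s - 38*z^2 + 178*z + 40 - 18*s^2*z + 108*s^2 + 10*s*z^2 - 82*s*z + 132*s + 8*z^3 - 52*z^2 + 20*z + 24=s^2*(126 - 18*z) + s*(10*z^2 - 140*z + 490) + 8*z^3 - 90*z^2 + 246*z - 56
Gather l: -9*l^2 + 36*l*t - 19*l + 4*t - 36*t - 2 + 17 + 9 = -9*l^2 + l*(36*t - 19) - 32*t + 24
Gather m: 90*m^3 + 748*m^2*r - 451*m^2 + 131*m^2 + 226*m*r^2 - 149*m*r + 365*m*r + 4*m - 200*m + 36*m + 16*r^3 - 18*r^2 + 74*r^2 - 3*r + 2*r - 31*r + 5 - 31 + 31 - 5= 90*m^3 + m^2*(748*r - 320) + m*(226*r^2 + 216*r - 160) + 16*r^3 + 56*r^2 - 32*r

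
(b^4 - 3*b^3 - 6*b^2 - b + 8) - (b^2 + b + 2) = b^4 - 3*b^3 - 7*b^2 - 2*b + 6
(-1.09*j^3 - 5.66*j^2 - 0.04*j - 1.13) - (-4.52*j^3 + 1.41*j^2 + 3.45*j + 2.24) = 3.43*j^3 - 7.07*j^2 - 3.49*j - 3.37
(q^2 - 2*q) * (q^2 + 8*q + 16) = q^4 + 6*q^3 - 32*q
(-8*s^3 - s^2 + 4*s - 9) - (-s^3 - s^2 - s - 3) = -7*s^3 + 5*s - 6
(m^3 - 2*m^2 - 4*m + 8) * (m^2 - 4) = m^5 - 2*m^4 - 8*m^3 + 16*m^2 + 16*m - 32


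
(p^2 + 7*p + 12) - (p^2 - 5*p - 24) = 12*p + 36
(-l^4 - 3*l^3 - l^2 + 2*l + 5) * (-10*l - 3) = 10*l^5 + 33*l^4 + 19*l^3 - 17*l^2 - 56*l - 15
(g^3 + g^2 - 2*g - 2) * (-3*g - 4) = -3*g^4 - 7*g^3 + 2*g^2 + 14*g + 8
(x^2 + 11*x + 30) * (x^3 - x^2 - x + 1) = x^5 + 10*x^4 + 18*x^3 - 40*x^2 - 19*x + 30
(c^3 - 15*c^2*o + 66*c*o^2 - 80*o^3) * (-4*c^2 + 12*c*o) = -4*c^5 + 72*c^4*o - 444*c^3*o^2 + 1112*c^2*o^3 - 960*c*o^4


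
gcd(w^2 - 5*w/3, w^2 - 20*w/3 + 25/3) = w - 5/3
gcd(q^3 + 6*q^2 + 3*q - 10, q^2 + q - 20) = q + 5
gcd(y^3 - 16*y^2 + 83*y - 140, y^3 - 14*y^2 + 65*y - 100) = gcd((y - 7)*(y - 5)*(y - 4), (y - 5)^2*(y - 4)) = y^2 - 9*y + 20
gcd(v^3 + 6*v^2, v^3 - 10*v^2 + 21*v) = v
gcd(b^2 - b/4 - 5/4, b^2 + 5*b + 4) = b + 1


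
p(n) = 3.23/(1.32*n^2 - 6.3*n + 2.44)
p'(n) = 3.23*(6.3 - 2.64*n)/(1.32*n^2 - 6.3*n + 2.44)^2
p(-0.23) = 0.82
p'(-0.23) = 1.42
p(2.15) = -0.65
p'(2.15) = 0.08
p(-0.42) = 0.61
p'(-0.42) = 0.85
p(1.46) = -0.82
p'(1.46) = 0.51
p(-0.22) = 0.83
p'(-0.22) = 1.47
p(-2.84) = 0.10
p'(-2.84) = 0.05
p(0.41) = 40.94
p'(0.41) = 2707.74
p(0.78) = -1.93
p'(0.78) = 4.91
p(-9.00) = 0.02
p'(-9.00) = 0.00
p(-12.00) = 0.01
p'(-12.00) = 0.00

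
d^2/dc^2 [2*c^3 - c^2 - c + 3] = 12*c - 2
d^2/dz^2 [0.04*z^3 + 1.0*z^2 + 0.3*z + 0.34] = 0.24*z + 2.0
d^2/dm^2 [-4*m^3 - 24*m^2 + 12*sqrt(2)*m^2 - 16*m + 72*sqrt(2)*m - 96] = -24*m - 48 + 24*sqrt(2)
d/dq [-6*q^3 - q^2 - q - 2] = -18*q^2 - 2*q - 1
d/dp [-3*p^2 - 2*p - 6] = -6*p - 2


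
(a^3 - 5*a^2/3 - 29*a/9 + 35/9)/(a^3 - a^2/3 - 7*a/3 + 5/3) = (a - 7/3)/(a - 1)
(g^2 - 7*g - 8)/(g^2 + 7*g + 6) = (g - 8)/(g + 6)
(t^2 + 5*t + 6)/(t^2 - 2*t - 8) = (t + 3)/(t - 4)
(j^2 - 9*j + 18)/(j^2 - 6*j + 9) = (j - 6)/(j - 3)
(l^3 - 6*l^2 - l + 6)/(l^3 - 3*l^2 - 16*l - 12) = (l - 1)/(l + 2)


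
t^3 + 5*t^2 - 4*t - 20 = (t - 2)*(t + 2)*(t + 5)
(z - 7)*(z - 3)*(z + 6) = z^3 - 4*z^2 - 39*z + 126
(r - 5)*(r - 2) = r^2 - 7*r + 10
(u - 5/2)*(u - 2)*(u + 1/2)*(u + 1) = u^4 - 3*u^3 - 5*u^2/4 + 21*u/4 + 5/2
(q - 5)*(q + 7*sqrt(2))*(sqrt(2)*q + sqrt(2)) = sqrt(2)*q^3 - 4*sqrt(2)*q^2 + 14*q^2 - 56*q - 5*sqrt(2)*q - 70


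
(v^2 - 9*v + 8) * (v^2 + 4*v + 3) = v^4 - 5*v^3 - 25*v^2 + 5*v + 24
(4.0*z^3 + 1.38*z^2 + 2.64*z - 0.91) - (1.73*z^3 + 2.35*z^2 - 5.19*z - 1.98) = 2.27*z^3 - 0.97*z^2 + 7.83*z + 1.07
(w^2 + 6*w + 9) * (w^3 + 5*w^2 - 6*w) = w^5 + 11*w^4 + 33*w^3 + 9*w^2 - 54*w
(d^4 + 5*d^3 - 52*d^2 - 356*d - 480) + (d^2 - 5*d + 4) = d^4 + 5*d^3 - 51*d^2 - 361*d - 476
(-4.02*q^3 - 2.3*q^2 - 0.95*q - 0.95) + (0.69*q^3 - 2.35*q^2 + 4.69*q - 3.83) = -3.33*q^3 - 4.65*q^2 + 3.74*q - 4.78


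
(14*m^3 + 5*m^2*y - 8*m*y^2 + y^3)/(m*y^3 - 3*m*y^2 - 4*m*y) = (-14*m^3 - 5*m^2*y + 8*m*y^2 - y^3)/(m*y*(-y^2 + 3*y + 4))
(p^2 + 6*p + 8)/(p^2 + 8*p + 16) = (p + 2)/(p + 4)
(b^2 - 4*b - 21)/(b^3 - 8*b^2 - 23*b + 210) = (b + 3)/(b^2 - b - 30)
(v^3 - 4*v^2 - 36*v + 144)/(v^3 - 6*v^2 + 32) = (v^2 - 36)/(v^2 - 2*v - 8)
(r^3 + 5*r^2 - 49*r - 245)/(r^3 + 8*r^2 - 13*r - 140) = (r - 7)/(r - 4)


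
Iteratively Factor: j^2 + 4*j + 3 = (j + 1)*(j + 3)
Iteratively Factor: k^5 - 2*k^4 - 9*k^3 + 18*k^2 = (k)*(k^4 - 2*k^3 - 9*k^2 + 18*k) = k*(k + 3)*(k^3 - 5*k^2 + 6*k) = k*(k - 2)*(k + 3)*(k^2 - 3*k) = k*(k - 3)*(k - 2)*(k + 3)*(k)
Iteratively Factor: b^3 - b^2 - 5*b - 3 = (b - 3)*(b^2 + 2*b + 1) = (b - 3)*(b + 1)*(b + 1)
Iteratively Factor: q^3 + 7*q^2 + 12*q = (q + 4)*(q^2 + 3*q) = (q + 3)*(q + 4)*(q)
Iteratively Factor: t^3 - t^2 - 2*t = (t - 2)*(t^2 + t) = t*(t - 2)*(t + 1)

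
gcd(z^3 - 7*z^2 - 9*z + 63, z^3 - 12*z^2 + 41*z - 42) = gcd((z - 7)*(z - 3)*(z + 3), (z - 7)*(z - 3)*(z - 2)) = z^2 - 10*z + 21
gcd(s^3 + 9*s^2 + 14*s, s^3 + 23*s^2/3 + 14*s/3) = s^2 + 7*s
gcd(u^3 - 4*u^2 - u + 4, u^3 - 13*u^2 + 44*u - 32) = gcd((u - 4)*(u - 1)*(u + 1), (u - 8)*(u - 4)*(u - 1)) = u^2 - 5*u + 4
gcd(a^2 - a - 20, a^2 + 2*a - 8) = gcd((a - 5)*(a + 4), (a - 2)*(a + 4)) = a + 4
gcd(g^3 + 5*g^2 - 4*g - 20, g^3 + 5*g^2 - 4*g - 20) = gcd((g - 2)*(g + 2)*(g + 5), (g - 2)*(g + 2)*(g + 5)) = g^3 + 5*g^2 - 4*g - 20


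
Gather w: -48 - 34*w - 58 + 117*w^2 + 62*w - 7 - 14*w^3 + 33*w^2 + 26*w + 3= -14*w^3 + 150*w^2 + 54*w - 110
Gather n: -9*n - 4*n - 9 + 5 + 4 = -13*n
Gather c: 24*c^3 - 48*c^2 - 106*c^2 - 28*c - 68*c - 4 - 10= 24*c^3 - 154*c^2 - 96*c - 14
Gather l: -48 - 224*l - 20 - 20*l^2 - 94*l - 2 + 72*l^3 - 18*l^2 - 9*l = 72*l^3 - 38*l^2 - 327*l - 70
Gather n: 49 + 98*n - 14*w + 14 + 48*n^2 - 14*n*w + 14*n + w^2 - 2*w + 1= 48*n^2 + n*(112 - 14*w) + w^2 - 16*w + 64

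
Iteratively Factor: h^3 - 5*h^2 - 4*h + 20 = (h - 5)*(h^2 - 4) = (h - 5)*(h - 2)*(h + 2)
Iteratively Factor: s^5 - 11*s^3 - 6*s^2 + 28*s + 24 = (s + 2)*(s^4 - 2*s^3 - 7*s^2 + 8*s + 12) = (s + 1)*(s + 2)*(s^3 - 3*s^2 - 4*s + 12) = (s - 3)*(s + 1)*(s + 2)*(s^2 - 4) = (s - 3)*(s - 2)*(s + 1)*(s + 2)*(s + 2)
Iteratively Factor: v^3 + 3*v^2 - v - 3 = (v - 1)*(v^2 + 4*v + 3) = (v - 1)*(v + 1)*(v + 3)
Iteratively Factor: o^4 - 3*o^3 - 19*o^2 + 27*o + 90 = (o + 3)*(o^3 - 6*o^2 - o + 30) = (o - 3)*(o + 3)*(o^2 - 3*o - 10) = (o - 3)*(o + 2)*(o + 3)*(o - 5)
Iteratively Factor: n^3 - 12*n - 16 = (n + 2)*(n^2 - 2*n - 8) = (n + 2)^2*(n - 4)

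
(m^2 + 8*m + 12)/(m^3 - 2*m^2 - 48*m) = (m + 2)/(m*(m - 8))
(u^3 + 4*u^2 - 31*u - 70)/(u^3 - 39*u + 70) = (u + 2)/(u - 2)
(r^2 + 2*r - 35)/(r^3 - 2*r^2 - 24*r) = (-r^2 - 2*r + 35)/(r*(-r^2 + 2*r + 24))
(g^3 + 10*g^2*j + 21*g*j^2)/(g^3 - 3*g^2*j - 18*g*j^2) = (g + 7*j)/(g - 6*j)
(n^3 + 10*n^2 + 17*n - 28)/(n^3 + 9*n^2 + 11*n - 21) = (n + 4)/(n + 3)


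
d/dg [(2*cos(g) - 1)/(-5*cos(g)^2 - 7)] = 2*(-5*cos(g)^2 + 5*cos(g) + 7)*sin(g)/(5*sin(g)^2 - 12)^2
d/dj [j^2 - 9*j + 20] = 2*j - 9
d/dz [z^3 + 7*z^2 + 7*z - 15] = 3*z^2 + 14*z + 7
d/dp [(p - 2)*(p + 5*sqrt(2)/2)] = 2*p - 2 + 5*sqrt(2)/2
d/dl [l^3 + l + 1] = 3*l^2 + 1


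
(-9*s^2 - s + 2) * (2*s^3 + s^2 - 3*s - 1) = -18*s^5 - 11*s^4 + 30*s^3 + 14*s^2 - 5*s - 2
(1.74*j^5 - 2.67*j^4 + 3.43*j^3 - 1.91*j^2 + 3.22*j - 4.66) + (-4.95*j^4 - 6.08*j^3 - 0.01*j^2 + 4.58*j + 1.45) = 1.74*j^5 - 7.62*j^4 - 2.65*j^3 - 1.92*j^2 + 7.8*j - 3.21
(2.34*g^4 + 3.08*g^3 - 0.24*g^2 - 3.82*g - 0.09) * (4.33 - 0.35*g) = -0.819*g^5 + 9.0542*g^4 + 13.4204*g^3 + 0.2978*g^2 - 16.5091*g - 0.3897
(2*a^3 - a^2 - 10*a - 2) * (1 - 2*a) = -4*a^4 + 4*a^3 + 19*a^2 - 6*a - 2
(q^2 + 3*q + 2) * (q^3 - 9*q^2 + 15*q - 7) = q^5 - 6*q^4 - 10*q^3 + 20*q^2 + 9*q - 14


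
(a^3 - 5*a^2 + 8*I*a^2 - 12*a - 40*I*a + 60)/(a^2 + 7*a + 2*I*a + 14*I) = (a^2 + a*(-5 + 6*I) - 30*I)/(a + 7)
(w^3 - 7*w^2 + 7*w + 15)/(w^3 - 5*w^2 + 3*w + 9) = (w - 5)/(w - 3)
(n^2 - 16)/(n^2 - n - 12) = (n + 4)/(n + 3)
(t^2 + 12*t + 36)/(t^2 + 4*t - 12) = (t + 6)/(t - 2)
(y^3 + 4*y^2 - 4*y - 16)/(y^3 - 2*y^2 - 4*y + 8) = (y + 4)/(y - 2)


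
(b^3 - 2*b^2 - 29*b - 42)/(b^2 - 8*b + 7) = (b^2 + 5*b + 6)/(b - 1)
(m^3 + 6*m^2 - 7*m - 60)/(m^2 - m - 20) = (m^2 + 2*m - 15)/(m - 5)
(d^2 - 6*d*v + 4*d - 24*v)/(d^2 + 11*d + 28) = (d - 6*v)/(d + 7)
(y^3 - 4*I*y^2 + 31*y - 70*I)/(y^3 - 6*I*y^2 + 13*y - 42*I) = (y + 5*I)/(y + 3*I)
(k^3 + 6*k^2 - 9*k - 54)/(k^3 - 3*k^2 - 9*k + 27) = (k + 6)/(k - 3)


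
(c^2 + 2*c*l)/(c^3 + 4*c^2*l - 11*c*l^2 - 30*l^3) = c/(c^2 + 2*c*l - 15*l^2)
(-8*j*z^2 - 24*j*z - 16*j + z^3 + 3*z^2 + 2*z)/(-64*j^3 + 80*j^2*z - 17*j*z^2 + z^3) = (z^2 + 3*z + 2)/(8*j^2 - 9*j*z + z^2)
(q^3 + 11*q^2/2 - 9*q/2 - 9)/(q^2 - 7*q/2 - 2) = (-2*q^3 - 11*q^2 + 9*q + 18)/(-2*q^2 + 7*q + 4)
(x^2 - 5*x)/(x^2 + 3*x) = (x - 5)/(x + 3)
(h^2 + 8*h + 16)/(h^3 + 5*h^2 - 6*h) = (h^2 + 8*h + 16)/(h*(h^2 + 5*h - 6))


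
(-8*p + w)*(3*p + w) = -24*p^2 - 5*p*w + w^2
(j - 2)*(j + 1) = j^2 - j - 2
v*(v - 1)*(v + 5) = v^3 + 4*v^2 - 5*v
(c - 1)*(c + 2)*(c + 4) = c^3 + 5*c^2 + 2*c - 8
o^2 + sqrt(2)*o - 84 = (o - 6*sqrt(2))*(o + 7*sqrt(2))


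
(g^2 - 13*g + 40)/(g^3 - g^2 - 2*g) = (-g^2 + 13*g - 40)/(g*(-g^2 + g + 2))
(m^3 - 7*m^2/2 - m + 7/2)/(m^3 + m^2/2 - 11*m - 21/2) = (m - 1)/(m + 3)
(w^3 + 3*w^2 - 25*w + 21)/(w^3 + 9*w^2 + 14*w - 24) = (w^2 + 4*w - 21)/(w^2 + 10*w + 24)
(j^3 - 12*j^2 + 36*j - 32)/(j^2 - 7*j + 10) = (j^2 - 10*j + 16)/(j - 5)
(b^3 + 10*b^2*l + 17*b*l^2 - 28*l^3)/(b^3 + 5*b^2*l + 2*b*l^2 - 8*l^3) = (b + 7*l)/(b + 2*l)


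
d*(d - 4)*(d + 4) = d^3 - 16*d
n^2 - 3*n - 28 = (n - 7)*(n + 4)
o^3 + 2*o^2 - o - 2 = (o - 1)*(o + 1)*(o + 2)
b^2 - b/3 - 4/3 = (b - 4/3)*(b + 1)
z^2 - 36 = (z - 6)*(z + 6)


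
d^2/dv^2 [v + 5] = 0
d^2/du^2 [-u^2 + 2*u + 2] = -2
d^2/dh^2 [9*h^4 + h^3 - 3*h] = 6*h*(18*h + 1)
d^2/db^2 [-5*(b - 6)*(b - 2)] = -10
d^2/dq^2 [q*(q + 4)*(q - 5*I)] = 6*q + 8 - 10*I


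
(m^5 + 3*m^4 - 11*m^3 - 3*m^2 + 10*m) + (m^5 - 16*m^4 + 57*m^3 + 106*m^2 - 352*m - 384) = 2*m^5 - 13*m^4 + 46*m^3 + 103*m^2 - 342*m - 384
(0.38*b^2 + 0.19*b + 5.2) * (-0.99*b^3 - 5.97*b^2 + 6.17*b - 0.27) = -0.3762*b^5 - 2.4567*b^4 - 3.9377*b^3 - 29.9743*b^2 + 32.0327*b - 1.404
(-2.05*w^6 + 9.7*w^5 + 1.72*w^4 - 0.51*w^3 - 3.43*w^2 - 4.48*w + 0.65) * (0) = 0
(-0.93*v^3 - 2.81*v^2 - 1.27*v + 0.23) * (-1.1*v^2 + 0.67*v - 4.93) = 1.023*v^5 + 2.4679*v^4 + 4.0992*v^3 + 12.7494*v^2 + 6.4152*v - 1.1339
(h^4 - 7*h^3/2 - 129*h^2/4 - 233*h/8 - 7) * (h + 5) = h^5 + 3*h^4/2 - 199*h^3/4 - 1523*h^2/8 - 1221*h/8 - 35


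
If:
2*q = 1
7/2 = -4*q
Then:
No Solution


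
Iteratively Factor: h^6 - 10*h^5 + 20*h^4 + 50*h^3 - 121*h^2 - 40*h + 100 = (h + 2)*(h^5 - 12*h^4 + 44*h^3 - 38*h^2 - 45*h + 50) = (h - 1)*(h + 2)*(h^4 - 11*h^3 + 33*h^2 - 5*h - 50) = (h - 2)*(h - 1)*(h + 2)*(h^3 - 9*h^2 + 15*h + 25) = (h - 5)*(h - 2)*(h - 1)*(h + 2)*(h^2 - 4*h - 5) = (h - 5)^2*(h - 2)*(h - 1)*(h + 2)*(h + 1)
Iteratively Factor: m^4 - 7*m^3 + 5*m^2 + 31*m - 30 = (m + 2)*(m^3 - 9*m^2 + 23*m - 15) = (m - 3)*(m + 2)*(m^2 - 6*m + 5) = (m - 5)*(m - 3)*(m + 2)*(m - 1)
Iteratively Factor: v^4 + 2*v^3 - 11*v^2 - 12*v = (v + 4)*(v^3 - 2*v^2 - 3*v) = (v + 1)*(v + 4)*(v^2 - 3*v) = (v - 3)*(v + 1)*(v + 4)*(v)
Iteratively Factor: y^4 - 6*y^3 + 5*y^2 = (y - 5)*(y^3 - y^2) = y*(y - 5)*(y^2 - y) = y*(y - 5)*(y - 1)*(y)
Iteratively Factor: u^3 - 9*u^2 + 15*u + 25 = (u - 5)*(u^2 - 4*u - 5) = (u - 5)*(u + 1)*(u - 5)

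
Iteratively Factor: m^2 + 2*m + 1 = (m + 1)*(m + 1)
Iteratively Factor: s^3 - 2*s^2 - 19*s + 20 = (s - 5)*(s^2 + 3*s - 4) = (s - 5)*(s + 4)*(s - 1)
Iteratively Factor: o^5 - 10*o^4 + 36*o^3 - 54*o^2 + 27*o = (o - 3)*(o^4 - 7*o^3 + 15*o^2 - 9*o) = (o - 3)^2*(o^3 - 4*o^2 + 3*o) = (o - 3)^3*(o^2 - o) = (o - 3)^3*(o - 1)*(o)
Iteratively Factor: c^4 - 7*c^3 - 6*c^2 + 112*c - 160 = (c - 4)*(c^3 - 3*c^2 - 18*c + 40) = (c - 4)*(c + 4)*(c^2 - 7*c + 10) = (c - 5)*(c - 4)*(c + 4)*(c - 2)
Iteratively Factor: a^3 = (a)*(a^2) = a^2*(a)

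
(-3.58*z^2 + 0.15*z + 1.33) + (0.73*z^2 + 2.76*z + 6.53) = -2.85*z^2 + 2.91*z + 7.86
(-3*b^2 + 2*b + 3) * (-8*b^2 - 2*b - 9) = 24*b^4 - 10*b^3 - b^2 - 24*b - 27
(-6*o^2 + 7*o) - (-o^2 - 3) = -5*o^2 + 7*o + 3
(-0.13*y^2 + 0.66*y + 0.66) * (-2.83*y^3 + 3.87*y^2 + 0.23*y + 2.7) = 0.3679*y^5 - 2.3709*y^4 + 0.6565*y^3 + 2.355*y^2 + 1.9338*y + 1.782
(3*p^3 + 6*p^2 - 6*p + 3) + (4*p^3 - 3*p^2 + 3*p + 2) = 7*p^3 + 3*p^2 - 3*p + 5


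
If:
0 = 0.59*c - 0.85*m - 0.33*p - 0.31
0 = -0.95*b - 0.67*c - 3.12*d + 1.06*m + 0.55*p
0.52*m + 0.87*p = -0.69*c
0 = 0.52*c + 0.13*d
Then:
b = 1.97615936179865 - 8.24977051382514*p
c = 0.180454494570693 - 0.63573267659241*p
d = 2.54293070636964*p - 0.721817978282772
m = -0.829508563752379*p - 0.239449233180343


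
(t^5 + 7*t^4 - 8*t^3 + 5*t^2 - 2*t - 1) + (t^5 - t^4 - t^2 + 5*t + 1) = 2*t^5 + 6*t^4 - 8*t^3 + 4*t^2 + 3*t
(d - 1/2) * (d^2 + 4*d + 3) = d^3 + 7*d^2/2 + d - 3/2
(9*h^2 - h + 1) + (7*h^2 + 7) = 16*h^2 - h + 8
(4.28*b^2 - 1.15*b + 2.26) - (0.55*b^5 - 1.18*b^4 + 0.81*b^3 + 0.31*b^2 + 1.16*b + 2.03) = -0.55*b^5 + 1.18*b^4 - 0.81*b^3 + 3.97*b^2 - 2.31*b + 0.23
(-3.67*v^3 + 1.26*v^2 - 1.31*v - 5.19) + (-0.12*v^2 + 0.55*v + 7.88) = -3.67*v^3 + 1.14*v^2 - 0.76*v + 2.69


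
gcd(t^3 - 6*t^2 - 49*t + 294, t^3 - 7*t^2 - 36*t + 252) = t^2 - 13*t + 42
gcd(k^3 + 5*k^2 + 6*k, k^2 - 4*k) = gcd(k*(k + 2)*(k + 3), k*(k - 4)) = k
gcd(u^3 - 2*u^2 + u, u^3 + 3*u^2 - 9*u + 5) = u^2 - 2*u + 1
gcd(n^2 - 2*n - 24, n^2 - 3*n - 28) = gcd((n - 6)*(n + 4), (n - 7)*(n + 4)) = n + 4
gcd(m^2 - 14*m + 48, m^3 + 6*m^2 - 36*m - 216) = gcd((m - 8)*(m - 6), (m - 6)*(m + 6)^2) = m - 6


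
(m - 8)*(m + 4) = m^2 - 4*m - 32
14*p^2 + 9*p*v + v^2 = (2*p + v)*(7*p + v)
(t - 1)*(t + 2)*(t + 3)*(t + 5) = t^4 + 9*t^3 + 21*t^2 - t - 30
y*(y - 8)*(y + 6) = y^3 - 2*y^2 - 48*y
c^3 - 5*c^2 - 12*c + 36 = (c - 6)*(c - 2)*(c + 3)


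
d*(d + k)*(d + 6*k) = d^3 + 7*d^2*k + 6*d*k^2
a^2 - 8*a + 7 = (a - 7)*(a - 1)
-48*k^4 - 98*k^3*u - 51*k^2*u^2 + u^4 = (-8*k + u)*(k + u)^2*(6*k + u)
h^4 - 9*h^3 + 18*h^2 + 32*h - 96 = (h - 4)^2*(h - 3)*(h + 2)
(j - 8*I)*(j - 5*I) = j^2 - 13*I*j - 40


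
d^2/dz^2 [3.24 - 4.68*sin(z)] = 4.68*sin(z)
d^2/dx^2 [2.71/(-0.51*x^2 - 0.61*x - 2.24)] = (1.409742*x^2 + 1.686162*x - 2.71*(1.02*x + 0.61)*(2.04*x + 1.22) + 6.191808)/(0.51*x^2 + 0.61*x + 2.24)^3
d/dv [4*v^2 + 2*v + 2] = 8*v + 2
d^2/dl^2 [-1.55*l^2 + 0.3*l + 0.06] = -3.10000000000000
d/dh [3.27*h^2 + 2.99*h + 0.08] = 6.54*h + 2.99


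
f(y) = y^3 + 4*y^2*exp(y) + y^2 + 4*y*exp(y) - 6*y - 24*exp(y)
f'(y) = 4*y^2*exp(y) + 3*y^2 + 12*y*exp(y) + 2*y - 20*exp(y) - 6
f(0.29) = -31.71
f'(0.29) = -26.80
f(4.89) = 12237.99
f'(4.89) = 17934.96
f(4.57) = 7601.93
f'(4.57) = 11494.65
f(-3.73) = -15.20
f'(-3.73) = 28.06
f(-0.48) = -12.47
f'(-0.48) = -21.64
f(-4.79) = -57.81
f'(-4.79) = 53.37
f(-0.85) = -5.27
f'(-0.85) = -17.21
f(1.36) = -47.28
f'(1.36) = 16.76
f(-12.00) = -1512.00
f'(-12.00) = 402.00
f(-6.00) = -143.76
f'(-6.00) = 90.13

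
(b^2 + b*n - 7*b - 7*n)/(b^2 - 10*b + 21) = (b + n)/(b - 3)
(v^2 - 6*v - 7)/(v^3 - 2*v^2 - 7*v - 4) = (v - 7)/(v^2 - 3*v - 4)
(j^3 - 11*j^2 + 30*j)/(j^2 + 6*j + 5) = j*(j^2 - 11*j + 30)/(j^2 + 6*j + 5)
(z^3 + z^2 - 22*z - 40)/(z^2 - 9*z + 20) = (z^2 + 6*z + 8)/(z - 4)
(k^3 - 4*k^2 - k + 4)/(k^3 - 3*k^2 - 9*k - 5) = (k^2 - 5*k + 4)/(k^2 - 4*k - 5)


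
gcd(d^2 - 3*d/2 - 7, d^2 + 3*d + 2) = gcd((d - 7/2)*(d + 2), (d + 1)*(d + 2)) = d + 2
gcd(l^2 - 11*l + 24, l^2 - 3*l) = l - 3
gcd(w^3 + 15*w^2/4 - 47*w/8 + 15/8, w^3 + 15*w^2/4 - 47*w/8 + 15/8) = w^3 + 15*w^2/4 - 47*w/8 + 15/8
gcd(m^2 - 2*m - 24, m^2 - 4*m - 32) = m + 4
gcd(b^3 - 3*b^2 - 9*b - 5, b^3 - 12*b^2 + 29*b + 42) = b + 1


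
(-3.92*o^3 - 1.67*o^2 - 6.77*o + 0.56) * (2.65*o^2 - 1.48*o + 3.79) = -10.388*o^5 + 1.3761*o^4 - 30.3257*o^3 + 5.1743*o^2 - 26.4871*o + 2.1224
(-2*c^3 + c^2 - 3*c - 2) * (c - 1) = -2*c^4 + 3*c^3 - 4*c^2 + c + 2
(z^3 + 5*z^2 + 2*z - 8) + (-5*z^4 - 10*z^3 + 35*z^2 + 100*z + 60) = -5*z^4 - 9*z^3 + 40*z^2 + 102*z + 52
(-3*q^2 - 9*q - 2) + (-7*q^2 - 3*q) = -10*q^2 - 12*q - 2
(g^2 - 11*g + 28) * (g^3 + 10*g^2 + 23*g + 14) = g^5 - g^4 - 59*g^3 + 41*g^2 + 490*g + 392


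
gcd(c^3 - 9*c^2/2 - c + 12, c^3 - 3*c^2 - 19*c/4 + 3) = c^2 - 5*c/2 - 6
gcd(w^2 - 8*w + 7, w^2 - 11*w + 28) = w - 7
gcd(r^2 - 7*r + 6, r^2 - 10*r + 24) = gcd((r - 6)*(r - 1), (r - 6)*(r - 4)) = r - 6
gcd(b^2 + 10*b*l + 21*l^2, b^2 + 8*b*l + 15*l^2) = b + 3*l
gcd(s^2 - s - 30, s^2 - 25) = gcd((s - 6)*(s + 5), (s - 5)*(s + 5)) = s + 5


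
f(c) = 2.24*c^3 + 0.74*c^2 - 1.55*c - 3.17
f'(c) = 6.72*c^2 + 1.48*c - 1.55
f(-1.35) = -5.24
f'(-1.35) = 8.70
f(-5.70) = -385.12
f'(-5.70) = 208.35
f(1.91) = 12.18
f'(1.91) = 25.79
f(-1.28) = -4.67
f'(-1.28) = 7.57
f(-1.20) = -4.12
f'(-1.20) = 6.35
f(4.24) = 174.31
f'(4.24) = 125.53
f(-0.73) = -2.52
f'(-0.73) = 0.95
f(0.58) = -3.38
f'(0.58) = 1.57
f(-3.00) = -52.34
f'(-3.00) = 54.49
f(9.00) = 1675.78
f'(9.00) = 556.09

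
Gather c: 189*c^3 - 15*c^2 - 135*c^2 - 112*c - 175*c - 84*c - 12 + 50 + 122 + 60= 189*c^3 - 150*c^2 - 371*c + 220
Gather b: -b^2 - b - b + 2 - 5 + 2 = -b^2 - 2*b - 1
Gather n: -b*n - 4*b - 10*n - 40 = -4*b + n*(-b - 10) - 40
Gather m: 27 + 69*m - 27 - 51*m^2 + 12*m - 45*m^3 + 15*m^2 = -45*m^3 - 36*m^2 + 81*m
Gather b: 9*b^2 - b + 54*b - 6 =9*b^2 + 53*b - 6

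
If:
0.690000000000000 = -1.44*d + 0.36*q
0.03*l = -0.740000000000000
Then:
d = 0.25*q - 0.479166666666667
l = -24.67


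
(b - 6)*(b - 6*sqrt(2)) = b^2 - 6*sqrt(2)*b - 6*b + 36*sqrt(2)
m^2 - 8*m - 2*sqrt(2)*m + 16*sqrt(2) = (m - 8)*(m - 2*sqrt(2))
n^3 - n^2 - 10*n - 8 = (n - 4)*(n + 1)*(n + 2)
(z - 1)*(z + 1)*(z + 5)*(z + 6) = z^4 + 11*z^3 + 29*z^2 - 11*z - 30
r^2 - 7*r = r*(r - 7)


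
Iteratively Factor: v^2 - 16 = (v - 4)*(v + 4)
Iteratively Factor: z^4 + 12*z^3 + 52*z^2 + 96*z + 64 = (z + 4)*(z^3 + 8*z^2 + 20*z + 16) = (z + 2)*(z + 4)*(z^2 + 6*z + 8) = (z + 2)^2*(z + 4)*(z + 4)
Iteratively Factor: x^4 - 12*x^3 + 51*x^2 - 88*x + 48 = (x - 4)*(x^3 - 8*x^2 + 19*x - 12) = (x - 4)^2*(x^2 - 4*x + 3) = (x - 4)^2*(x - 1)*(x - 3)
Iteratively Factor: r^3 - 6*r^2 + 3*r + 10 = (r + 1)*(r^2 - 7*r + 10) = (r - 2)*(r + 1)*(r - 5)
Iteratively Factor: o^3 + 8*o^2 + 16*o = (o + 4)*(o^2 + 4*o) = (o + 4)^2*(o)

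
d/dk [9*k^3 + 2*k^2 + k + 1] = 27*k^2 + 4*k + 1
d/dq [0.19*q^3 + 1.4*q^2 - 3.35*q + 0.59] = 0.57*q^2 + 2.8*q - 3.35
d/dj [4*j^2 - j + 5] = 8*j - 1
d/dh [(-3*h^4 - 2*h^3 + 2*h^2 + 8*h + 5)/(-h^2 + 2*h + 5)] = 2*(3*h^5 - 8*h^4 - 34*h^3 - 9*h^2 + 15*h + 15)/(h^4 - 4*h^3 - 6*h^2 + 20*h + 25)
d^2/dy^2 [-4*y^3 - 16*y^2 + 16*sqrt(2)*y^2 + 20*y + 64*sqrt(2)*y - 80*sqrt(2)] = -24*y - 32 + 32*sqrt(2)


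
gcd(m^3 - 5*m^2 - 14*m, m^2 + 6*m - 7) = 1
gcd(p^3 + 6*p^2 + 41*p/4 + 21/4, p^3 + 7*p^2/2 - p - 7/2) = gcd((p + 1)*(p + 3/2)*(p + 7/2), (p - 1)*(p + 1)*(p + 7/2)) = p^2 + 9*p/2 + 7/2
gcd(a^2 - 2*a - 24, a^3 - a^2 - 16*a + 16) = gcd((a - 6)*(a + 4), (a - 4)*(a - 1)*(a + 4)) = a + 4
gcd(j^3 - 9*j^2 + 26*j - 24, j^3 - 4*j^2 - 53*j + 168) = j - 3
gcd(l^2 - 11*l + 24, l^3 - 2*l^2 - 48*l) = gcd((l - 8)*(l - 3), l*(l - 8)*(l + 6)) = l - 8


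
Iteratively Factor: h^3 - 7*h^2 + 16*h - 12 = (h - 3)*(h^2 - 4*h + 4) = (h - 3)*(h - 2)*(h - 2)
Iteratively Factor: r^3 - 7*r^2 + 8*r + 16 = (r + 1)*(r^2 - 8*r + 16) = (r - 4)*(r + 1)*(r - 4)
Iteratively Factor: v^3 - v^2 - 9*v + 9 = (v + 3)*(v^2 - 4*v + 3) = (v - 1)*(v + 3)*(v - 3)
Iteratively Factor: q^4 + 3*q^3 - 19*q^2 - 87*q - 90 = (q - 5)*(q^3 + 8*q^2 + 21*q + 18) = (q - 5)*(q + 2)*(q^2 + 6*q + 9) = (q - 5)*(q + 2)*(q + 3)*(q + 3)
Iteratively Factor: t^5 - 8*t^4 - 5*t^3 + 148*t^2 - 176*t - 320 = (t + 4)*(t^4 - 12*t^3 + 43*t^2 - 24*t - 80) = (t + 1)*(t + 4)*(t^3 - 13*t^2 + 56*t - 80) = (t - 4)*(t + 1)*(t + 4)*(t^2 - 9*t + 20) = (t - 5)*(t - 4)*(t + 1)*(t + 4)*(t - 4)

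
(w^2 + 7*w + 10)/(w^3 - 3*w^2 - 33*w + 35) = (w + 2)/(w^2 - 8*w + 7)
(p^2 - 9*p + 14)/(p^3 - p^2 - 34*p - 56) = (p - 2)/(p^2 + 6*p + 8)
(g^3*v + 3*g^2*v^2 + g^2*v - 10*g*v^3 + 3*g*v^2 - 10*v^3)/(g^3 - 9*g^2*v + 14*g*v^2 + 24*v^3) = v*(g^3 + 3*g^2*v + g^2 - 10*g*v^2 + 3*g*v - 10*v^2)/(g^3 - 9*g^2*v + 14*g*v^2 + 24*v^3)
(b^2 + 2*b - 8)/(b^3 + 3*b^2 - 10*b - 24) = (b - 2)/(b^2 - b - 6)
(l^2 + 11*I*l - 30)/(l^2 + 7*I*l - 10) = (l + 6*I)/(l + 2*I)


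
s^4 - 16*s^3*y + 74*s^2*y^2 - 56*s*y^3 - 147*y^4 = (s - 7*y)^2*(s - 3*y)*(s + y)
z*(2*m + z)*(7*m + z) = 14*m^2*z + 9*m*z^2 + z^3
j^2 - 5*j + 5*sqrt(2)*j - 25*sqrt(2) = (j - 5)*(j + 5*sqrt(2))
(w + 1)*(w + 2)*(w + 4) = w^3 + 7*w^2 + 14*w + 8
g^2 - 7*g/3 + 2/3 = (g - 2)*(g - 1/3)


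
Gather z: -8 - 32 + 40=0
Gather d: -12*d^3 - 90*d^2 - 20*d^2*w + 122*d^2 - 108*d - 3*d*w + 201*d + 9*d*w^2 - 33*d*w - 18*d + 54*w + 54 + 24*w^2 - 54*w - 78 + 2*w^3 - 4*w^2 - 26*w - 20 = -12*d^3 + d^2*(32 - 20*w) + d*(9*w^2 - 36*w + 75) + 2*w^3 + 20*w^2 - 26*w - 44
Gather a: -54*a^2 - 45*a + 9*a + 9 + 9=-54*a^2 - 36*a + 18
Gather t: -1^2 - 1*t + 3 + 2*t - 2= t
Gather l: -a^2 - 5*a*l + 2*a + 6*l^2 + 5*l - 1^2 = -a^2 + 2*a + 6*l^2 + l*(5 - 5*a) - 1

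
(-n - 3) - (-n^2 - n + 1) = n^2 - 4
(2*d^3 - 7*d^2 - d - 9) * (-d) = -2*d^4 + 7*d^3 + d^2 + 9*d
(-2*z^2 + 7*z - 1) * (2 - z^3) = 2*z^5 - 7*z^4 + z^3 - 4*z^2 + 14*z - 2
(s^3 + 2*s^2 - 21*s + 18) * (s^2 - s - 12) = s^5 + s^4 - 35*s^3 + 15*s^2 + 234*s - 216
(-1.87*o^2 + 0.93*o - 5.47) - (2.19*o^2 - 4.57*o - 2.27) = -4.06*o^2 + 5.5*o - 3.2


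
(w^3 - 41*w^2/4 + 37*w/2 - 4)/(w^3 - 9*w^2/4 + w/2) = (w - 8)/w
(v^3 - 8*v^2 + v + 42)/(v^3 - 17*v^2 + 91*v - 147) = (v + 2)/(v - 7)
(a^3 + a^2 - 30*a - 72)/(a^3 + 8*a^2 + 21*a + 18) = (a^2 - 2*a - 24)/(a^2 + 5*a + 6)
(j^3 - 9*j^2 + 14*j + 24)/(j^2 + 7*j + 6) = (j^2 - 10*j + 24)/(j + 6)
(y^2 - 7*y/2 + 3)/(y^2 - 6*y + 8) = (y - 3/2)/(y - 4)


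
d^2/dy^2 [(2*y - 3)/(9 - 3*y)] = -2/(y - 3)^3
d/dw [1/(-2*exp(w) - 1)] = 2*exp(w)/(2*exp(w) + 1)^2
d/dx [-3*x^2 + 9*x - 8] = 9 - 6*x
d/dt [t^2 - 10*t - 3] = 2*t - 10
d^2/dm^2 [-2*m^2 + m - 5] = -4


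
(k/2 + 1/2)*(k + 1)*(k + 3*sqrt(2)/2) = k^3/2 + k^2 + 3*sqrt(2)*k^2/4 + k/2 + 3*sqrt(2)*k/2 + 3*sqrt(2)/4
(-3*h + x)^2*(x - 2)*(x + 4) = 9*h^2*x^2 + 18*h^2*x - 72*h^2 - 6*h*x^3 - 12*h*x^2 + 48*h*x + x^4 + 2*x^3 - 8*x^2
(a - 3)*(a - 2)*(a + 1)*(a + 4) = a^4 - 15*a^2 + 10*a + 24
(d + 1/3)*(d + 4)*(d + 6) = d^3 + 31*d^2/3 + 82*d/3 + 8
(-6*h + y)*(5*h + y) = -30*h^2 - h*y + y^2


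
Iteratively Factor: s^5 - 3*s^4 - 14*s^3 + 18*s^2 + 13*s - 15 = (s - 1)*(s^4 - 2*s^3 - 16*s^2 + 2*s + 15) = (s - 1)*(s + 3)*(s^3 - 5*s^2 - s + 5) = (s - 5)*(s - 1)*(s + 3)*(s^2 - 1) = (s - 5)*(s - 1)^2*(s + 3)*(s + 1)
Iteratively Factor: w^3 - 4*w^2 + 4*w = (w)*(w^2 - 4*w + 4) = w*(w - 2)*(w - 2)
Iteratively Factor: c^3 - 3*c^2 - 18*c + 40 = (c - 2)*(c^2 - c - 20) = (c - 5)*(c - 2)*(c + 4)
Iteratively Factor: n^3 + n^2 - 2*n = (n + 2)*(n^2 - n) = (n - 1)*(n + 2)*(n)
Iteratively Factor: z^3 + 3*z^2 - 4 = (z + 2)*(z^2 + z - 2) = (z + 2)^2*(z - 1)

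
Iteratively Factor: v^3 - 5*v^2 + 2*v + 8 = (v - 2)*(v^2 - 3*v - 4) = (v - 4)*(v - 2)*(v + 1)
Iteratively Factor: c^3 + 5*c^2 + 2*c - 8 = (c + 4)*(c^2 + c - 2) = (c - 1)*(c + 4)*(c + 2)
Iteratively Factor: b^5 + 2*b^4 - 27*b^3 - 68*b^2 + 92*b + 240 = (b + 3)*(b^4 - b^3 - 24*b^2 + 4*b + 80) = (b + 3)*(b + 4)*(b^3 - 5*b^2 - 4*b + 20) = (b + 2)*(b + 3)*(b + 4)*(b^2 - 7*b + 10) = (b - 5)*(b + 2)*(b + 3)*(b + 4)*(b - 2)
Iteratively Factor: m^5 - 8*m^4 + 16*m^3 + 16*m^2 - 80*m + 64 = (m - 2)*(m^4 - 6*m^3 + 4*m^2 + 24*m - 32) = (m - 2)^2*(m^3 - 4*m^2 - 4*m + 16) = (m - 2)^2*(m + 2)*(m^2 - 6*m + 8) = (m - 2)^3*(m + 2)*(m - 4)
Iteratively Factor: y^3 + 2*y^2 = (y)*(y^2 + 2*y) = y*(y + 2)*(y)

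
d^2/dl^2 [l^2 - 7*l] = 2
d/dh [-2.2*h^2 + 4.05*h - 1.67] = 4.05 - 4.4*h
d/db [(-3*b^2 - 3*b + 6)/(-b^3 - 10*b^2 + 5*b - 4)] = 3*(-b^4 - 2*b^3 - 9*b^2 + 48*b - 6)/(b^6 + 20*b^5 + 90*b^4 - 92*b^3 + 105*b^2 - 40*b + 16)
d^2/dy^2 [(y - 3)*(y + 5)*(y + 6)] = 6*y + 16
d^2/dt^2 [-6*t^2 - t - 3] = -12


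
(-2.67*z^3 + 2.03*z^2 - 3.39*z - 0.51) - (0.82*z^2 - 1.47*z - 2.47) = -2.67*z^3 + 1.21*z^2 - 1.92*z + 1.96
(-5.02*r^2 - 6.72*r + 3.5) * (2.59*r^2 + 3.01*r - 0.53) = -13.0018*r^4 - 32.515*r^3 - 8.5016*r^2 + 14.0966*r - 1.855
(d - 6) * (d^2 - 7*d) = d^3 - 13*d^2 + 42*d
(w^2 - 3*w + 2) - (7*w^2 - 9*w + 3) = -6*w^2 + 6*w - 1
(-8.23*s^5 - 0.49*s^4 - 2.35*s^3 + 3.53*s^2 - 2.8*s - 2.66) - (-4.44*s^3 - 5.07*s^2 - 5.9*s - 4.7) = -8.23*s^5 - 0.49*s^4 + 2.09*s^3 + 8.6*s^2 + 3.1*s + 2.04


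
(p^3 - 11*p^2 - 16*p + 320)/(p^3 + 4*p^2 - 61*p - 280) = (p - 8)/(p + 7)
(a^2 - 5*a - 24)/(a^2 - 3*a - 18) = (a - 8)/(a - 6)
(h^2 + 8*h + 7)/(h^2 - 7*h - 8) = (h + 7)/(h - 8)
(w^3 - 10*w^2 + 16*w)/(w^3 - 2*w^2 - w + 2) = w*(w - 8)/(w^2 - 1)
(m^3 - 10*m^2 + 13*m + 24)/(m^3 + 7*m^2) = (m^3 - 10*m^2 + 13*m + 24)/(m^2*(m + 7))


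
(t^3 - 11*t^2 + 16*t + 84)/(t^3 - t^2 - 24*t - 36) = (t - 7)/(t + 3)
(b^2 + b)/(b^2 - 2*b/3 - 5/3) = 3*b/(3*b - 5)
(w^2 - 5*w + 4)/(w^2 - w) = (w - 4)/w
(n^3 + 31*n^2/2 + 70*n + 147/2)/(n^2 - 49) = (2*n^2 + 17*n + 21)/(2*(n - 7))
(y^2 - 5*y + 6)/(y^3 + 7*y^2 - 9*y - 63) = (y - 2)/(y^2 + 10*y + 21)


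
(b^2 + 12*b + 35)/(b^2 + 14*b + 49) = (b + 5)/(b + 7)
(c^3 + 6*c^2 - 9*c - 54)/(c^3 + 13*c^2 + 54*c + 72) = (c - 3)/(c + 4)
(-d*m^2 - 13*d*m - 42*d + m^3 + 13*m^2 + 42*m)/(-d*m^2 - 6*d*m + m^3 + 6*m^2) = (m + 7)/m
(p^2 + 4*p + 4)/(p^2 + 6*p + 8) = (p + 2)/(p + 4)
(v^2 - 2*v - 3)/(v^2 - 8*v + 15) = (v + 1)/(v - 5)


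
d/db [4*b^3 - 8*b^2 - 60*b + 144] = 12*b^2 - 16*b - 60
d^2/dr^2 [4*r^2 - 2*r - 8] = 8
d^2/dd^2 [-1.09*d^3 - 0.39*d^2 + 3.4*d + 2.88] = -6.54*d - 0.78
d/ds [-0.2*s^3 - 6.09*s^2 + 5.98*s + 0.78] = -0.6*s^2 - 12.18*s + 5.98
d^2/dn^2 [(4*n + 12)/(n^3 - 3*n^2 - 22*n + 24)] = 8*((n + 3)*(-3*n^2 + 6*n + 22)^2 + (-3*n^2 + 6*n - 3*(n - 1)*(n + 3) + 22)*(n^3 - 3*n^2 - 22*n + 24))/(n^3 - 3*n^2 - 22*n + 24)^3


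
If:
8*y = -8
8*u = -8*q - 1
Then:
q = -u - 1/8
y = -1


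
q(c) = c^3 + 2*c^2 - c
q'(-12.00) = 383.00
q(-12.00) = -1428.00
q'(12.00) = 479.00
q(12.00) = 2004.00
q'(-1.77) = 1.32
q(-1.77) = 2.49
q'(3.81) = 57.79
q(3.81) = 80.53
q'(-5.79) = 76.41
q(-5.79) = -121.27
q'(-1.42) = -0.63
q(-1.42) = 2.59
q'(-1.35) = -0.93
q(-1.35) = 2.53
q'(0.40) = 1.08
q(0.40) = -0.02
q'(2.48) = 27.37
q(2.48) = 25.07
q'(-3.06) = 14.85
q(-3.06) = -6.87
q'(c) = 3*c^2 + 4*c - 1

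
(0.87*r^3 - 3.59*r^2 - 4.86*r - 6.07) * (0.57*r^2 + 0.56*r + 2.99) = 0.4959*r^5 - 1.5591*r^4 - 2.1793*r^3 - 16.9156*r^2 - 17.9306*r - 18.1493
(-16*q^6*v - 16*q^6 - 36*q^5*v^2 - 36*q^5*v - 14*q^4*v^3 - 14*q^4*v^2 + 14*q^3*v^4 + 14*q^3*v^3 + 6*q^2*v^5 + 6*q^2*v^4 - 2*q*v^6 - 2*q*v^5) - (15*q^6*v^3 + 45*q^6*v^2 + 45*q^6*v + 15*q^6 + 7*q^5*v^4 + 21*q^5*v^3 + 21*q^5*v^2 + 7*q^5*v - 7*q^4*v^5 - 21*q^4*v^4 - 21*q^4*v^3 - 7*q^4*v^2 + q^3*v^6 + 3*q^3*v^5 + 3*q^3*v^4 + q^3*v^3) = -15*q^6*v^3 - 45*q^6*v^2 - 61*q^6*v - 31*q^6 - 7*q^5*v^4 - 21*q^5*v^3 - 57*q^5*v^2 - 43*q^5*v + 7*q^4*v^5 + 21*q^4*v^4 + 7*q^4*v^3 - 7*q^4*v^2 - q^3*v^6 - 3*q^3*v^5 + 11*q^3*v^4 + 13*q^3*v^3 + 6*q^2*v^5 + 6*q^2*v^4 - 2*q*v^6 - 2*q*v^5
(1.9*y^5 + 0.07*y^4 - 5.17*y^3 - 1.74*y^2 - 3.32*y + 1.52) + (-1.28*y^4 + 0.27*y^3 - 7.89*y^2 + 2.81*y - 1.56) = 1.9*y^5 - 1.21*y^4 - 4.9*y^3 - 9.63*y^2 - 0.51*y - 0.04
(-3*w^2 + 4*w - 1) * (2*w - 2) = -6*w^3 + 14*w^2 - 10*w + 2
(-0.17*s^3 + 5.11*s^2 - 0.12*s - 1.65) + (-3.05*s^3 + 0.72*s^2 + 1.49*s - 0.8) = -3.22*s^3 + 5.83*s^2 + 1.37*s - 2.45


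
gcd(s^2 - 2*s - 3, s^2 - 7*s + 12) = s - 3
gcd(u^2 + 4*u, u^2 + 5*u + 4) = u + 4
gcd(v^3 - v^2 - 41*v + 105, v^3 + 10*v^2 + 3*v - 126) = v^2 + 4*v - 21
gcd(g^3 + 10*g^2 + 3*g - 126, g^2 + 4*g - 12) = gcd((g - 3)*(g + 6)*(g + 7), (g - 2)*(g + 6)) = g + 6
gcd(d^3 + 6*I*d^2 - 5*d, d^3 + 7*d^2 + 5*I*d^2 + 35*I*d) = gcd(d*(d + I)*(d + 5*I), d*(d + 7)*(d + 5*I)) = d^2 + 5*I*d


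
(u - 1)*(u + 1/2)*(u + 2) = u^3 + 3*u^2/2 - 3*u/2 - 1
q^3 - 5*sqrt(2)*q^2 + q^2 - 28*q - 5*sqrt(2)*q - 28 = (q + 1)*(q - 7*sqrt(2))*(q + 2*sqrt(2))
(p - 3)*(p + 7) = p^2 + 4*p - 21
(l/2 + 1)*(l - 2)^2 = l^3/2 - l^2 - 2*l + 4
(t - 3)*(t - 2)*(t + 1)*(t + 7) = t^4 + 3*t^3 - 27*t^2 + 13*t + 42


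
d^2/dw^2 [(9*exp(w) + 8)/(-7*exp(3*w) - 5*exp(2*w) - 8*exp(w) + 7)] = (-1764*exp(6*w) - 4473*exp(5*w) - 1289*exp(4*w) - 7069*exp(3*w) - 6378*exp(2*w) - 2136*exp(w) - 889)*exp(w)/(343*exp(9*w) + 735*exp(8*w) + 1701*exp(7*w) + 776*exp(6*w) + 474*exp(5*w) - 1917*exp(4*w) - 139*exp(3*w) - 609*exp(2*w) + 1176*exp(w) - 343)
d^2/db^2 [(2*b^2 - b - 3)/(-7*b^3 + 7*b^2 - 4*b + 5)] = 2*(-98*b^6 + 147*b^5 + 903*b^4 - 1701*b^3 + 1113*b^2 - 42*b - 87)/(343*b^9 - 1029*b^8 + 1617*b^7 - 2254*b^6 + 2394*b^5 - 1911*b^4 + 1429*b^3 - 765*b^2 + 300*b - 125)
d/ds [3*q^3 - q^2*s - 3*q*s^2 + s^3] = -q^2 - 6*q*s + 3*s^2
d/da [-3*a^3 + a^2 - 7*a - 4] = -9*a^2 + 2*a - 7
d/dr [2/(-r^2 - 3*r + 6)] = 2*(2*r + 3)/(r^2 + 3*r - 6)^2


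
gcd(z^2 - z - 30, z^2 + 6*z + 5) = z + 5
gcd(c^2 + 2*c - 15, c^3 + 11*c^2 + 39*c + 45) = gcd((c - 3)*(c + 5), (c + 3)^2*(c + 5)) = c + 5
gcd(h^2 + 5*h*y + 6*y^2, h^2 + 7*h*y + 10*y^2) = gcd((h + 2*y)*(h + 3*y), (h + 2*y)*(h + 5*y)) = h + 2*y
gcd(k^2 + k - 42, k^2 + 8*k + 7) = k + 7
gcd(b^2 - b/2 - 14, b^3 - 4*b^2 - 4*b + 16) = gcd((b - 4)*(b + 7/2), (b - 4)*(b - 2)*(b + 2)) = b - 4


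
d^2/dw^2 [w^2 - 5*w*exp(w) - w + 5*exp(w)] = -5*w*exp(w) - 5*exp(w) + 2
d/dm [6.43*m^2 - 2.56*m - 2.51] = 12.86*m - 2.56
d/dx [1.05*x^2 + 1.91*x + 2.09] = 2.1*x + 1.91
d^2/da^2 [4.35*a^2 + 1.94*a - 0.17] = 8.70000000000000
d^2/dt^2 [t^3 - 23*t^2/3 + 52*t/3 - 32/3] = 6*t - 46/3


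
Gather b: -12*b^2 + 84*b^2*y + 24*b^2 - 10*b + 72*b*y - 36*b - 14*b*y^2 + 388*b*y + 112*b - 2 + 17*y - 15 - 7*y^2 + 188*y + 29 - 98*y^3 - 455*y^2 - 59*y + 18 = b^2*(84*y + 12) + b*(-14*y^2 + 460*y + 66) - 98*y^3 - 462*y^2 + 146*y + 30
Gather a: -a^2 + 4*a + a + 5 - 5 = -a^2 + 5*a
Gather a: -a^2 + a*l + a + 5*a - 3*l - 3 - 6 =-a^2 + a*(l + 6) - 3*l - 9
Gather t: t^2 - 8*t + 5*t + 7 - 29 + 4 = t^2 - 3*t - 18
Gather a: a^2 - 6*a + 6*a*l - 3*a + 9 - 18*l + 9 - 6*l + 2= a^2 + a*(6*l - 9) - 24*l + 20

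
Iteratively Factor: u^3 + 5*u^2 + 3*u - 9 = (u + 3)*(u^2 + 2*u - 3) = (u - 1)*(u + 3)*(u + 3)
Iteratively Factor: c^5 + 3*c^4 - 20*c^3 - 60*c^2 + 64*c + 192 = (c + 2)*(c^4 + c^3 - 22*c^2 - 16*c + 96) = (c + 2)*(c + 4)*(c^3 - 3*c^2 - 10*c + 24) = (c - 4)*(c + 2)*(c + 4)*(c^2 + c - 6) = (c - 4)*(c - 2)*(c + 2)*(c + 4)*(c + 3)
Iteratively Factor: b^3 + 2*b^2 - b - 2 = (b + 2)*(b^2 - 1) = (b + 1)*(b + 2)*(b - 1)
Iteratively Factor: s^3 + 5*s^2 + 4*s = (s + 1)*(s^2 + 4*s) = s*(s + 1)*(s + 4)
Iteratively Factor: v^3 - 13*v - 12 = (v + 1)*(v^2 - v - 12) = (v - 4)*(v + 1)*(v + 3)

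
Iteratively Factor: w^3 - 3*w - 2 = (w - 2)*(w^2 + 2*w + 1) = (w - 2)*(w + 1)*(w + 1)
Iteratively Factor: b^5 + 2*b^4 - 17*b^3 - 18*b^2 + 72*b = (b + 4)*(b^4 - 2*b^3 - 9*b^2 + 18*b) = (b - 2)*(b + 4)*(b^3 - 9*b) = (b - 3)*(b - 2)*(b + 4)*(b^2 + 3*b) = (b - 3)*(b - 2)*(b + 3)*(b + 4)*(b)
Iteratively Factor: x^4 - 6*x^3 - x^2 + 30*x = (x - 5)*(x^3 - x^2 - 6*x) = x*(x - 5)*(x^2 - x - 6) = x*(x - 5)*(x - 3)*(x + 2)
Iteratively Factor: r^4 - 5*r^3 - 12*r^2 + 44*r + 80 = (r + 2)*(r^3 - 7*r^2 + 2*r + 40) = (r - 5)*(r + 2)*(r^2 - 2*r - 8) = (r - 5)*(r + 2)^2*(r - 4)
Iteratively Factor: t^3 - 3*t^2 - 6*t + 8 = (t - 4)*(t^2 + t - 2) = (t - 4)*(t - 1)*(t + 2)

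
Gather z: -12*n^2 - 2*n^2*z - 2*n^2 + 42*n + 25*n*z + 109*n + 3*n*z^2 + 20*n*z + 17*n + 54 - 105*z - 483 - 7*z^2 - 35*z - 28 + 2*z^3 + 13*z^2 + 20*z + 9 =-14*n^2 + 168*n + 2*z^3 + z^2*(3*n + 6) + z*(-2*n^2 + 45*n - 120) - 448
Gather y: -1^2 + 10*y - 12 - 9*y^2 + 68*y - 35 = -9*y^2 + 78*y - 48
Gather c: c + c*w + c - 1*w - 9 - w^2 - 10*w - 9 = c*(w + 2) - w^2 - 11*w - 18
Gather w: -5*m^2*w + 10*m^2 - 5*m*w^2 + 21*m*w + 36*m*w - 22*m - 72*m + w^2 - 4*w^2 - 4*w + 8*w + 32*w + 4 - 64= 10*m^2 - 94*m + w^2*(-5*m - 3) + w*(-5*m^2 + 57*m + 36) - 60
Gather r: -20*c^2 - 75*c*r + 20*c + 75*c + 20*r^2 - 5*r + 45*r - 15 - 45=-20*c^2 + 95*c + 20*r^2 + r*(40 - 75*c) - 60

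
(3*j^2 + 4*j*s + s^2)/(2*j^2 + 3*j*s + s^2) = (3*j + s)/(2*j + s)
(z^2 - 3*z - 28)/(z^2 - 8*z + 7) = (z + 4)/(z - 1)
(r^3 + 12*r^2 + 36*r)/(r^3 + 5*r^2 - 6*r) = (r + 6)/(r - 1)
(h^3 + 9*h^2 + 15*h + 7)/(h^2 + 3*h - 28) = (h^2 + 2*h + 1)/(h - 4)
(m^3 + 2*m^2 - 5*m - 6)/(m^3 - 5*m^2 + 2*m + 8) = (m + 3)/(m - 4)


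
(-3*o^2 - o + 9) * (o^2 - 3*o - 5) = -3*o^4 + 8*o^3 + 27*o^2 - 22*o - 45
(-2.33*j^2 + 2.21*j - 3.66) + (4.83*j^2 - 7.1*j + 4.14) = 2.5*j^2 - 4.89*j + 0.48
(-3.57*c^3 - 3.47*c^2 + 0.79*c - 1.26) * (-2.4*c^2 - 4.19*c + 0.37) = 8.568*c^5 + 23.2863*c^4 + 11.3224*c^3 - 1.57*c^2 + 5.5717*c - 0.4662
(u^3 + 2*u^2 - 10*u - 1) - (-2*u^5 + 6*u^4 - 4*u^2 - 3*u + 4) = 2*u^5 - 6*u^4 + u^3 + 6*u^2 - 7*u - 5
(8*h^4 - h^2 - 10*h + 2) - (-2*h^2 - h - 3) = 8*h^4 + h^2 - 9*h + 5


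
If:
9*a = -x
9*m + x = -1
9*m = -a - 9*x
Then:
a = -1/71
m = -80/639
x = 9/71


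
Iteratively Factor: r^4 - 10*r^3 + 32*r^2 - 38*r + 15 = (r - 1)*(r^3 - 9*r^2 + 23*r - 15) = (r - 1)^2*(r^2 - 8*r + 15) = (r - 3)*(r - 1)^2*(r - 5)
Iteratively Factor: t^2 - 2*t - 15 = (t - 5)*(t + 3)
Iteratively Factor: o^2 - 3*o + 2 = (o - 1)*(o - 2)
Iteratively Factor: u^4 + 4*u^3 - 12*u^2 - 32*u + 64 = (u - 2)*(u^3 + 6*u^2 - 32) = (u - 2)*(u + 4)*(u^2 + 2*u - 8) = (u - 2)*(u + 4)^2*(u - 2)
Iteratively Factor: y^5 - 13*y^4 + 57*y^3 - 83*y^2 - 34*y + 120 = (y - 3)*(y^4 - 10*y^3 + 27*y^2 - 2*y - 40) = (y - 3)*(y - 2)*(y^3 - 8*y^2 + 11*y + 20) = (y - 3)*(y - 2)*(y + 1)*(y^2 - 9*y + 20) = (y - 4)*(y - 3)*(y - 2)*(y + 1)*(y - 5)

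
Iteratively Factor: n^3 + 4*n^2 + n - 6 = (n + 2)*(n^2 + 2*n - 3) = (n - 1)*(n + 2)*(n + 3)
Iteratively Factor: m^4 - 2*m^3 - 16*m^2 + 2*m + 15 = (m + 3)*(m^3 - 5*m^2 - m + 5) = (m - 1)*(m + 3)*(m^2 - 4*m - 5) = (m - 5)*(m - 1)*(m + 3)*(m + 1)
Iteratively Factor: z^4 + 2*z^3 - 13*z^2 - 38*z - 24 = (z + 2)*(z^3 - 13*z - 12) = (z + 1)*(z + 2)*(z^2 - z - 12) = (z + 1)*(z + 2)*(z + 3)*(z - 4)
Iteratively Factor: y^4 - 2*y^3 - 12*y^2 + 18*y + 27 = (y - 3)*(y^3 + y^2 - 9*y - 9) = (y - 3)*(y + 1)*(y^2 - 9) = (y - 3)^2*(y + 1)*(y + 3)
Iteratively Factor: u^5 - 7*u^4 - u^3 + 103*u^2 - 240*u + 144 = (u - 1)*(u^4 - 6*u^3 - 7*u^2 + 96*u - 144) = (u - 1)*(u + 4)*(u^3 - 10*u^2 + 33*u - 36) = (u - 4)*(u - 1)*(u + 4)*(u^2 - 6*u + 9) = (u - 4)*(u - 3)*(u - 1)*(u + 4)*(u - 3)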